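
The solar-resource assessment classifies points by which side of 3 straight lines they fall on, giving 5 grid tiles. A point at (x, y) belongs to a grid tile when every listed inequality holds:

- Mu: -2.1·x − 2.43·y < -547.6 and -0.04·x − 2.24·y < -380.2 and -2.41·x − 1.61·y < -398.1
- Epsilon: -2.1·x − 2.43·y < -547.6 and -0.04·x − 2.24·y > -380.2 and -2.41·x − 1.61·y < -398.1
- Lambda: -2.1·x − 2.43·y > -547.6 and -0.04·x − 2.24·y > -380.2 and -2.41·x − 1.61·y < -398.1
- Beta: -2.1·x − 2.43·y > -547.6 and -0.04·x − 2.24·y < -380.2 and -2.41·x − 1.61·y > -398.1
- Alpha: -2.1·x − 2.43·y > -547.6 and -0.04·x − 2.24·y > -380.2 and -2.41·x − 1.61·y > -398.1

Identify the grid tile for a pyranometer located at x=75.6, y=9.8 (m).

Alpha

-2.1·75.6 − 2.43·9.8 = -182.574, which is > -547.6
-0.04·75.6 − 2.24·9.8 = -24.976, which is > -380.2
-2.41·75.6 − 1.61·9.8 = -197.974, which is > -398.1
This sign pattern matches Alpha.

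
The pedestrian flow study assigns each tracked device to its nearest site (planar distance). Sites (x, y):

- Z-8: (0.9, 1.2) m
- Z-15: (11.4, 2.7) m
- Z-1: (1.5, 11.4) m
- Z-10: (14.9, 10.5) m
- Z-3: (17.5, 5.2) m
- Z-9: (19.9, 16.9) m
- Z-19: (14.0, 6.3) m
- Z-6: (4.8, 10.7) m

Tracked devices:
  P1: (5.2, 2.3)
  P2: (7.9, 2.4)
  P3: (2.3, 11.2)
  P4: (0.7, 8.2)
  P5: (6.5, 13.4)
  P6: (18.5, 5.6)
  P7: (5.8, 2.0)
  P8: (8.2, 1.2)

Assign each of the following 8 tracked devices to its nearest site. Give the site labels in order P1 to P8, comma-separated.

P1 → Z-8 (d²=19.70)
P2 → Z-15 (d²=12.34)
P3 → Z-1 (d²=0.68)
P4 → Z-1 (d²=10.88)
P5 → Z-6 (d²=10.18)
P6 → Z-3 (d²=1.16)
P7 → Z-8 (d²=24.65)
P8 → Z-15 (d²=12.49)

Z-8, Z-15, Z-1, Z-1, Z-6, Z-3, Z-8, Z-15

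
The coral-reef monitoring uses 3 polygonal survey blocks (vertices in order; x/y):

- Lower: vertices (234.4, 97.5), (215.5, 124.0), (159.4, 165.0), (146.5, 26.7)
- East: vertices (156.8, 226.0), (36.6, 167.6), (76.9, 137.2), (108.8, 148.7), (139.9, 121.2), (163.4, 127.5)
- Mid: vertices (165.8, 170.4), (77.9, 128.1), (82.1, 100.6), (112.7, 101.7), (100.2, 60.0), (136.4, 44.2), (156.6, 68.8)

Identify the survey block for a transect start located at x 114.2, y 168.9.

East

Cast a ray rightward from (114.2, 168.9). For each polygon, the edges (by vertex number in listed order) whose endpoints lie on opposite sides of y = 168.9, where each meets that height, and whether that is right or left of the point:
Lower: no edge straddles that height → 0 crossings.
East: 1–2 at x≈39.28 (left), 6–1 at x≈160.63 (right) → 1 crossing.
Mid: 1–2 at x≈162.68 (right), 7–1 at x≈165.66 (right) → 2 crossings.
Only East has an odd count, so the point is inside East.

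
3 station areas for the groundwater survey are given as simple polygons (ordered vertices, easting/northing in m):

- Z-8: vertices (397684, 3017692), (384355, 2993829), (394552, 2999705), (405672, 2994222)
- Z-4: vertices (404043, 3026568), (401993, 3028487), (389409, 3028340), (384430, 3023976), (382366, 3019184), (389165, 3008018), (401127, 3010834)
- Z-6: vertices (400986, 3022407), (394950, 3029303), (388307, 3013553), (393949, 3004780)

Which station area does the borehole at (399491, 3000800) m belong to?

Z-8

Cast a ray rightward from (399491, 3000800). For each polygon, the edges (by vertex number in listed order) whose endpoints lie on opposite sides of northing = 3000800, where each meets that height, and whether that is right or left of the point:
Z-8: 1–2 at easting≈388248.7 (left), 4–1 at easting≈403433.2 (right) → 1 crossing.
Z-4: no edge straddles that height → 0 crossings.
Z-6: no edge straddles that height → 0 crossings.
Only Z-8 has an odd count, so the point is inside Z-8.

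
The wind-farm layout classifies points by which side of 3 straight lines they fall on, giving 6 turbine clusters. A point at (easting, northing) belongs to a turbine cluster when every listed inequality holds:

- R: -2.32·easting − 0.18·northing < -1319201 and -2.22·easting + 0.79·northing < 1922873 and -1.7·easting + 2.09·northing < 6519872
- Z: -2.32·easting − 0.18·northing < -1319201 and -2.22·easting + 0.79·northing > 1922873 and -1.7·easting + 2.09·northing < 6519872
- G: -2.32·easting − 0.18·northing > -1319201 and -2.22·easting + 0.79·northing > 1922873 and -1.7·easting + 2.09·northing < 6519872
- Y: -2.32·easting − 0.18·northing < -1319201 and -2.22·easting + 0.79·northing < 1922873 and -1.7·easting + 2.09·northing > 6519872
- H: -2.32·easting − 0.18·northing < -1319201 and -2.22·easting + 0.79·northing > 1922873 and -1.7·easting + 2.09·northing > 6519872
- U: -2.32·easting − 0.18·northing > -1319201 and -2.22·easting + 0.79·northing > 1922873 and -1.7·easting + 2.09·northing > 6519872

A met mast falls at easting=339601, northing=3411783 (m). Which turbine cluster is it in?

-2.32·339601 − 0.18·3411783 = -1401995.260, which is < -1319201
-2.22·339601 + 0.79·3411783 = 1941394.350, which is > 1922873
-1.7·339601 + 2.09·3411783 = 6553304.770, which is > 6519872
This sign pattern matches H.

H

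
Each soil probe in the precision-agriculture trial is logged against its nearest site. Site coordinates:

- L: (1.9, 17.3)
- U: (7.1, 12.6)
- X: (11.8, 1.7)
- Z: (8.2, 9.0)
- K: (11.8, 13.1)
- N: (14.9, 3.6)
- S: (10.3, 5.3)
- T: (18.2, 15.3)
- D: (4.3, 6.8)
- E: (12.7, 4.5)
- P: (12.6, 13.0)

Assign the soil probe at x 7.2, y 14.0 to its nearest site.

U

Squared distances to each site:
L: 38.980; U: 1.970; X: 172.450; Z: 26.000; K: 21.970; N: 167.450; S: 85.300; T: 122.690; D: 60.250; E: 120.500; P: 30.160.
Minimum at U.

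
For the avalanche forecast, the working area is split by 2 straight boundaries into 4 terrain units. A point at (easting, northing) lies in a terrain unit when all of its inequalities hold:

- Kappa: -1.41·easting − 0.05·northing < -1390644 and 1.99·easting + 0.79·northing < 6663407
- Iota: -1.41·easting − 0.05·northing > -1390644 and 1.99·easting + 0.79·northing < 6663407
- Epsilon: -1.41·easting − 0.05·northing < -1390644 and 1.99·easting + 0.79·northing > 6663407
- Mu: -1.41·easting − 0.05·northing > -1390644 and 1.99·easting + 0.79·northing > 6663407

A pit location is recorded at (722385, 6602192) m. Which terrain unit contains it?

Iota

-1.41·722385 − 0.05·6602192 = -1348672.450, which is > -1390644
1.99·722385 + 0.79·6602192 = 6653277.830, which is < 6663407
This sign pattern matches Iota.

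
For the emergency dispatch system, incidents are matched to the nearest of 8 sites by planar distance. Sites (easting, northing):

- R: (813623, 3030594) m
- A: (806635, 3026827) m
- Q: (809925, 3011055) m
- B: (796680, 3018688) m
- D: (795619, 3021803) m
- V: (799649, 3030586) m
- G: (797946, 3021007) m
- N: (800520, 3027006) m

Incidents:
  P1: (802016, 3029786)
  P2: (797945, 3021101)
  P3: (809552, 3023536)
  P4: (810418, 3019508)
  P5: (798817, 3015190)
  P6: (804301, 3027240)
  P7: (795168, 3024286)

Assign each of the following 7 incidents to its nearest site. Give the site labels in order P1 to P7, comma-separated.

P1 → V (d²=6242689.00)
P2 → G (d²=8837.00)
P3 → A (d²=19339570.00)
P4 → A (d²=67878850.00)
P5 → B (d²=16802773.00)
P6 → A (d²=5618125.00)
P7 → D (d²=6368690.00)

V, G, A, A, B, A, D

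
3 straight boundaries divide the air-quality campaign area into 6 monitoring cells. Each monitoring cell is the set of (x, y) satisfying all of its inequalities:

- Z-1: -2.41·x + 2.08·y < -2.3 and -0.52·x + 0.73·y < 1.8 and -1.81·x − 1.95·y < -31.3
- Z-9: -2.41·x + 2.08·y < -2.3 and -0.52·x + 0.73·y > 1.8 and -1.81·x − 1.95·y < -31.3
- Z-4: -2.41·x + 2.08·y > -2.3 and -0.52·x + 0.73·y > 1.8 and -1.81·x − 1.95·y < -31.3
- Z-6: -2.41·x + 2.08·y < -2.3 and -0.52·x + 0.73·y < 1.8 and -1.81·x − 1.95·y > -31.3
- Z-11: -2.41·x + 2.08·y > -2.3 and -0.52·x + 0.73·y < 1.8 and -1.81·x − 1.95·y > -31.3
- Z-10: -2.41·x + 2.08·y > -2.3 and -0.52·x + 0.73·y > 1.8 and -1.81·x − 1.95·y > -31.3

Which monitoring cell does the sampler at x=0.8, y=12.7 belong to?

-2.41·0.8 + 2.08·12.7 = 24.488, which is > -2.3
-0.52·0.8 + 0.73·12.7 = 8.855, which is > 1.8
-1.81·0.8 − 1.95·12.7 = -26.213, which is > -31.3
This sign pattern matches Z-10.

Z-10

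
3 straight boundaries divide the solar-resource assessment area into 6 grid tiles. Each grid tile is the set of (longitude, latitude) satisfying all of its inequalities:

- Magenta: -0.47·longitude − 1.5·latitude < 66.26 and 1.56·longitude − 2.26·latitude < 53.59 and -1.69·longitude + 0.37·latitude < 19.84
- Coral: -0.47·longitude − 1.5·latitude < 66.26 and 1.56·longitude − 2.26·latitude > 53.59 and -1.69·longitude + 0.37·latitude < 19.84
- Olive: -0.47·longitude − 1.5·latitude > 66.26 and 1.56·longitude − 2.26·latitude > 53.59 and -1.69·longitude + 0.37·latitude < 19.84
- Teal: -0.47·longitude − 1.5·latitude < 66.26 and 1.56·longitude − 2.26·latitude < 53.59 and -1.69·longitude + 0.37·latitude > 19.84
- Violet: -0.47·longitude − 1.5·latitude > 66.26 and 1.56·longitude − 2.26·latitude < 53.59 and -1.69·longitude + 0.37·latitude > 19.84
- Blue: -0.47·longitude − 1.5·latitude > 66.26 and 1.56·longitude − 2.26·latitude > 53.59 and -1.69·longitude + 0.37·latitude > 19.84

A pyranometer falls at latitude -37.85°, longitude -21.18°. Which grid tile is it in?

-0.47·-21.18 − 1.5·-37.85 = 66.730, which is > 66.26
1.56·-21.18 − 2.26·-37.85 = 52.500, which is < 53.59
-1.69·-21.18 + 0.37·-37.85 = 21.790, which is > 19.84
This sign pattern matches Violet.

Violet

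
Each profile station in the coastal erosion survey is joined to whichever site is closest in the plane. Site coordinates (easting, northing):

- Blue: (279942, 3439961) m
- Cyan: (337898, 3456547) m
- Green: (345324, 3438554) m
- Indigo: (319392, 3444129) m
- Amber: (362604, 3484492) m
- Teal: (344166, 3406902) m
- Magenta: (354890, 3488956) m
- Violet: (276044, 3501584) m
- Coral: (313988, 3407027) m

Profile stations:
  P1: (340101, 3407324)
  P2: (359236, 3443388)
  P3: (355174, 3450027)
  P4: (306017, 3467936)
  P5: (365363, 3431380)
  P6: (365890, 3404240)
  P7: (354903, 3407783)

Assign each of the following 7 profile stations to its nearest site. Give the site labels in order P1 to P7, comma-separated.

P1 → Teal (d²=16702309.00)
P2 → Green (d²=216911300.00)
P3 → Green (d²=228652229.00)
P4 → Indigo (d²=745663874.00)
P5 → Green (d²=453027797.00)
P6 → Teal (d²=479018420.00)
P7 → Teal (d²=116059330.00)

Teal, Green, Green, Indigo, Green, Teal, Teal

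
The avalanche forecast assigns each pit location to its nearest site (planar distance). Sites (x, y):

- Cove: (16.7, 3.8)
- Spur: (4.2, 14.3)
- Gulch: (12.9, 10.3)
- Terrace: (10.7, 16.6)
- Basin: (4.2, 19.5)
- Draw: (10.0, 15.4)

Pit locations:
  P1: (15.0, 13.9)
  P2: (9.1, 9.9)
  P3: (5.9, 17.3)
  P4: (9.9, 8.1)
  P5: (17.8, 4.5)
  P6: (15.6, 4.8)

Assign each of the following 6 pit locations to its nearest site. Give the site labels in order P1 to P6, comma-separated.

Gulch, Gulch, Basin, Gulch, Cove, Cove

P1 → Gulch (d²=17.37)
P2 → Gulch (d²=14.60)
P3 → Basin (d²=7.73)
P4 → Gulch (d²=13.84)
P5 → Cove (d²=1.70)
P6 → Cove (d²=2.21)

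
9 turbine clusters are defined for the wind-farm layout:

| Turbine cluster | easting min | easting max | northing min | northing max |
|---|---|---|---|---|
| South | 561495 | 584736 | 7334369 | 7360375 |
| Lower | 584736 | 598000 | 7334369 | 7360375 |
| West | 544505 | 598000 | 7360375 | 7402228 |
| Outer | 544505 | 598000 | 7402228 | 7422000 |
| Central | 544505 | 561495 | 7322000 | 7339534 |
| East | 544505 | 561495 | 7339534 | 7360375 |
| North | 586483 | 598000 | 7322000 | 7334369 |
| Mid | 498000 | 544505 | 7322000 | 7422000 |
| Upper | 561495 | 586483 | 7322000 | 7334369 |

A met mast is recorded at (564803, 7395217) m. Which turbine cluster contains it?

The point has easting = 564803 and northing = 7395217.
Only West satisfies 544505 ≤ easting ≤ 598000 and 7360375 ≤ northing ≤ 7402228.

West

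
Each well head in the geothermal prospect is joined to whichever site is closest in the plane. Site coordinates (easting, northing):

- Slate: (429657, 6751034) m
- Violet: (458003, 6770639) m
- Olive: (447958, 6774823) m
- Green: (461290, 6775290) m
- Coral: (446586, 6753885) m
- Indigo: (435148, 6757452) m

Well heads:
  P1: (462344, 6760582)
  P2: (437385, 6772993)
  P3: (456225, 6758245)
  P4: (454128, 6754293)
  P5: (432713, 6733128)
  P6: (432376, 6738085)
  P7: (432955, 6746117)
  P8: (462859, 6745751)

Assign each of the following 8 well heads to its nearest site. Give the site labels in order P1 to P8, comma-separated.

P1 → Violet (d²=119987530.00)
P2 → Olive (d²=115137229.00)
P3 → Coral (d²=111919921.00)
P4 → Coral (d²=57048228.00)
P5 → Slate (d²=329963972.00)
P6 → Slate (d²=175069562.00)
P7 → Slate (d²=35053693.00)
P8 → Coral (d²=330972485.00)

Violet, Olive, Coral, Coral, Slate, Slate, Slate, Coral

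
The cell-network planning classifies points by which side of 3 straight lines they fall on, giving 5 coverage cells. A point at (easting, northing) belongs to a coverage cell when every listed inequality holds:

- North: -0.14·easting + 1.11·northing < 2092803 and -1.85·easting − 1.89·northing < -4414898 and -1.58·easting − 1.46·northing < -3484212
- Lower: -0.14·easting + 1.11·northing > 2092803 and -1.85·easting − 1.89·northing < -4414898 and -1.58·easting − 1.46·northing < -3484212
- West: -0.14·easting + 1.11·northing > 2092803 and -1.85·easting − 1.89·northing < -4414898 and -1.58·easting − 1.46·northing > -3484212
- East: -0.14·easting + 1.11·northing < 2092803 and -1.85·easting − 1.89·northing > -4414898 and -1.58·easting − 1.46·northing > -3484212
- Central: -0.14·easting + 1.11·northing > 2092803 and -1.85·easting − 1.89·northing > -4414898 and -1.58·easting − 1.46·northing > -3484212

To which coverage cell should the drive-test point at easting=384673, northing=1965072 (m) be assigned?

West

-0.14·384673 + 1.11·1965072 = 2127375.700, which is > 2092803
-1.85·384673 − 1.89·1965072 = -4425631.130, which is < -4414898
-1.58·384673 − 1.46·1965072 = -3476788.460, which is > -3484212
This sign pattern matches West.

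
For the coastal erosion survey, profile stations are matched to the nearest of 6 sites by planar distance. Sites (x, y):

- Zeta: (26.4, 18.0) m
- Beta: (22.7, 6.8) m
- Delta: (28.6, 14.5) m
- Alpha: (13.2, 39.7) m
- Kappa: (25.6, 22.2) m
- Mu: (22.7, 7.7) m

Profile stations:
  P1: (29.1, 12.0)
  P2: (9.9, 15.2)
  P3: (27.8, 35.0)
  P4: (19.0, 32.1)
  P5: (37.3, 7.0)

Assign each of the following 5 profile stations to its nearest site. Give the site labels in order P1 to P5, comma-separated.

P1 → Delta (d²=6.50)
P2 → Mu (d²=220.09)
P3 → Kappa (d²=168.68)
P4 → Alpha (d²=91.40)
P5 → Delta (d²=131.94)

Delta, Mu, Kappa, Alpha, Delta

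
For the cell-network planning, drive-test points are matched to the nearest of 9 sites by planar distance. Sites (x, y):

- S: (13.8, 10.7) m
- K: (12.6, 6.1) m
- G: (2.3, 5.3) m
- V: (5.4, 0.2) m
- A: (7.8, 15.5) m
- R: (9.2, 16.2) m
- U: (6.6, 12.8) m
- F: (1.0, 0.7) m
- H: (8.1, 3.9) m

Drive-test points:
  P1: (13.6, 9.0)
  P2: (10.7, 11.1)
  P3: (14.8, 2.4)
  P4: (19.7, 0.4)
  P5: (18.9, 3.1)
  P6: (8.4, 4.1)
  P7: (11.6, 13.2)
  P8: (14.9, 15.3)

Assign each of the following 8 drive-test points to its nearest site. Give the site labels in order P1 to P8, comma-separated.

P1 → S (d²=2.93)
P2 → S (d²=9.77)
P3 → K (d²=18.53)
P4 → K (d²=82.90)
P5 → K (d²=48.69)
P6 → H (d²=0.13)
P7 → S (d²=11.09)
P8 → S (d²=22.37)

S, S, K, K, K, H, S, S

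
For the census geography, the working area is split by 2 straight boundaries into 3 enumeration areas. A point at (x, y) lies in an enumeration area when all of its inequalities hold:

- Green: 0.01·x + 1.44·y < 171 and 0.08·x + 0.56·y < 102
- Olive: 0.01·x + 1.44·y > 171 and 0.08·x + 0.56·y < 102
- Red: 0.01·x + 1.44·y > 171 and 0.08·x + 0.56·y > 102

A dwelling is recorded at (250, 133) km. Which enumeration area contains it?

0.01·250 + 1.44·133 = 194.020, which is > 171
0.08·250 + 0.56·133 = 94.480, which is < 102
This sign pattern matches Olive.

Olive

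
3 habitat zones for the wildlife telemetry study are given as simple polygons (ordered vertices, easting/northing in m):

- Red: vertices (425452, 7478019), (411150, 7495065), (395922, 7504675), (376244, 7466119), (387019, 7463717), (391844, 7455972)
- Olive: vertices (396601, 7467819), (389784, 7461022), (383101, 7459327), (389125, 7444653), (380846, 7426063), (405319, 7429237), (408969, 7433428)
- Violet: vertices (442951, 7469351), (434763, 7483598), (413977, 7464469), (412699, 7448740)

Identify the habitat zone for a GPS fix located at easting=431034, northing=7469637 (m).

Cast a ray rightward from (431034, 7469637). For each polygon, the edges (by vertex number in listed order) whose endpoints lie on opposite sides of northing = 7469637, where each meets that height, and whether that is right or left of the point:
Red: 3–4 at easting≈378039.5 (left), 6–1 at easting≈412674.6 (left) → 0 crossings.
Olive: no edge straddles that height → 0 crossings.
Violet: 1–2 at easting≈442786.6 (right), 2–3 at easting≈419592.7 (left) → 1 crossing.
Only Violet has an odd count, so the point is inside Violet.

Violet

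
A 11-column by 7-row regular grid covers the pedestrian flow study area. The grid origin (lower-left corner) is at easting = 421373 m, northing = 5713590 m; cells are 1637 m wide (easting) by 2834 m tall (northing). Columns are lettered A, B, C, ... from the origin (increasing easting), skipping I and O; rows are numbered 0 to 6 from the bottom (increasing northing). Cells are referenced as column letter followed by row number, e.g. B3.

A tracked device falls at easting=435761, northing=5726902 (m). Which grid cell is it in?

Column index: ⌊(435761 − 421373) / 1637⌋ = ⌊8.789⌋ = 8 → column J
Row offset from origin: ⌊(5726902 − 5713590) / 2834⌋ = ⌊4.697⌋ = 4 → row 4

J4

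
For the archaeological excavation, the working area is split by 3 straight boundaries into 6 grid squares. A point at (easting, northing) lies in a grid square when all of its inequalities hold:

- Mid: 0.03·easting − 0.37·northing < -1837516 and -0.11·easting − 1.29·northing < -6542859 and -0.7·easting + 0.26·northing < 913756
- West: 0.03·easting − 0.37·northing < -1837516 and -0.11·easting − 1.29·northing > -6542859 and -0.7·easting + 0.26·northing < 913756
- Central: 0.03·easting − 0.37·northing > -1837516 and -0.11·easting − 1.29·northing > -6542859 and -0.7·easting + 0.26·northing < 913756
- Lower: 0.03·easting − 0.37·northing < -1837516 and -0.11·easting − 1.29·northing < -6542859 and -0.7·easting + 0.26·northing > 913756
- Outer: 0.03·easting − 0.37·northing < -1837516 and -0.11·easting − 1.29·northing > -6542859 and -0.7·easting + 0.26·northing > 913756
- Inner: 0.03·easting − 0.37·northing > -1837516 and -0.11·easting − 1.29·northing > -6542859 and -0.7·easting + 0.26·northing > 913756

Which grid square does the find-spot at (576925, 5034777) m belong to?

Mid

0.03·576925 − 0.37·5034777 = -1845559.740, which is < -1837516
-0.11·576925 − 1.29·5034777 = -6558324.080, which is < -6542859
-0.7·576925 + 0.26·5034777 = 905194.520, which is < 913756
This sign pattern matches Mid.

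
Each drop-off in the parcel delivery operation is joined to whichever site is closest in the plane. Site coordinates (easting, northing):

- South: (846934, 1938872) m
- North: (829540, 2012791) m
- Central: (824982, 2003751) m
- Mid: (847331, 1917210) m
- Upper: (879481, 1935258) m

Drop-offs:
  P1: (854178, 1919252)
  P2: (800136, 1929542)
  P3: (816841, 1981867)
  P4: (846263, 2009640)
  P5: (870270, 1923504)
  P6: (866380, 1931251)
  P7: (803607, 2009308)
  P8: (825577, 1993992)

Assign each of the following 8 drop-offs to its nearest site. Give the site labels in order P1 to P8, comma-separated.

Mid, South, Central, North, Upper, Upper, Central, Central

P1 → Mid (d²=51051173.00)
P2 → South (d²=2277101704.00)
P3 → Central (d²=545185337.00)
P4 → North (d²=289587530.00)
P5 → Upper (d²=222999037.00)
P6 → Upper (d²=187692250.00)
P7 → Central (d²=487770874.00)
P8 → Central (d²=95592106.00)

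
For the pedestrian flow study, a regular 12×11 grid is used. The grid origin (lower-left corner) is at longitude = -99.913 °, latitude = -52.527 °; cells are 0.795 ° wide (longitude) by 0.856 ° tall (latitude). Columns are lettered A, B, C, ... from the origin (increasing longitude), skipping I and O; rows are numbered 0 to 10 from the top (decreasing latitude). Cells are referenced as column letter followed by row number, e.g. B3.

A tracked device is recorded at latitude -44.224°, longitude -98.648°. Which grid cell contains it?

B1

Column index: ⌊(-98.648 − -99.913) / 0.795⌋ = ⌊1.591⌋ = 1 → column B
Row offset from origin: ⌊(-44.224 − -52.527) / 0.856⌋ = ⌊9.700⌋ = 9 → row 1 (counted from top)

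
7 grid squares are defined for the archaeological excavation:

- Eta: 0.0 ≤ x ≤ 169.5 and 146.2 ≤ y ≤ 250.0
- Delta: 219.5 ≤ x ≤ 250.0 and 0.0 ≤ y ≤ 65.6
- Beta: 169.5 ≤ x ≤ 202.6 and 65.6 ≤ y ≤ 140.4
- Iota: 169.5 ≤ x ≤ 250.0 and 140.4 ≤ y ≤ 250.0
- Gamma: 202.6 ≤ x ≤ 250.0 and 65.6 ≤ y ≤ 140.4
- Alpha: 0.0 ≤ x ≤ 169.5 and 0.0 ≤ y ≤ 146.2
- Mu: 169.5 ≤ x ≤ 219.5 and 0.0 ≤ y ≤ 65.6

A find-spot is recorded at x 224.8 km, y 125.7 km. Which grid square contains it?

The point has x = 224.8 and y = 125.7.
Only Gamma satisfies 202.6 ≤ x ≤ 250.0 and 65.6 ≤ y ≤ 140.4.

Gamma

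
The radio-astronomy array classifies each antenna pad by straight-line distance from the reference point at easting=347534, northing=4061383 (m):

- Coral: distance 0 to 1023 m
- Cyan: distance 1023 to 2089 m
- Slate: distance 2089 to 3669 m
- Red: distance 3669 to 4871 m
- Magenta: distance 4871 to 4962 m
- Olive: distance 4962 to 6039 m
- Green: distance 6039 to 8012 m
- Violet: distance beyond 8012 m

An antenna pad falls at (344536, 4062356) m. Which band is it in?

Slate

Distance = √((344536−347534)² + (4062356−4061383)²) = √(8988004.000 + 946729.000) = 3151.941 m.
2089 ≤ 3151.941 < 3669 → Slate.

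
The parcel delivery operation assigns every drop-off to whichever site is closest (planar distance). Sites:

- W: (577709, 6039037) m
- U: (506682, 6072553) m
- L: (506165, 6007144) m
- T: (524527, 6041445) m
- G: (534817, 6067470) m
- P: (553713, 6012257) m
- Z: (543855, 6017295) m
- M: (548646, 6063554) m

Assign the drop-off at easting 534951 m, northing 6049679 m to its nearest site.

Squared distances to each site:
W: 1941498728.000; U: 1322356237.000; L: 2637860021.000; T: 176458532.000; G: 316537637.000; P: 1752418728.000; Z: 1128004672.000; M: 380068650.000.
Minimum at T.

T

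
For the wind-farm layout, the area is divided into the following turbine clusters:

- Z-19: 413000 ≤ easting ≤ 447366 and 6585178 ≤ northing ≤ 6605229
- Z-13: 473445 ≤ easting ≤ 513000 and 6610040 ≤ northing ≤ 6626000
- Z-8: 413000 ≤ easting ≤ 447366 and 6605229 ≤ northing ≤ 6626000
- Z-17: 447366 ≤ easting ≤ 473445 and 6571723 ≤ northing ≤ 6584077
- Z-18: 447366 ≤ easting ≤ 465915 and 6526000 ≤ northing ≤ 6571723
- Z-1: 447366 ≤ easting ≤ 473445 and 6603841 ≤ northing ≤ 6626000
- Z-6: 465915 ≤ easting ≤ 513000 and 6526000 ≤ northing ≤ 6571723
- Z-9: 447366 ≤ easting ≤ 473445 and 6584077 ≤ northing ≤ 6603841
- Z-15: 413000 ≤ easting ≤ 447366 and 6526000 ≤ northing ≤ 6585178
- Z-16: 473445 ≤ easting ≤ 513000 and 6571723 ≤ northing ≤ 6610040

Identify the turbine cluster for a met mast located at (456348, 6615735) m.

Z-1

The point has easting = 456348 and northing = 6615735.
Only Z-1 satisfies 447366 ≤ easting ≤ 473445 and 6603841 ≤ northing ≤ 6626000.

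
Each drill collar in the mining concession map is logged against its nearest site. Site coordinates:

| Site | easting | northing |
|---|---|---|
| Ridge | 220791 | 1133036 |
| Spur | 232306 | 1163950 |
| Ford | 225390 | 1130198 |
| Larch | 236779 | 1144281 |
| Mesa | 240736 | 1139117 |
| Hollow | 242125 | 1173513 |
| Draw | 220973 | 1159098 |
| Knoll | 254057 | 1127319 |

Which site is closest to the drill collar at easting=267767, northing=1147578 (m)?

Knoll

Squared distances to each site:
Ridge: 2418214340.000; Spur: 1525524905.000; Ford: 2097874529.000; Larch: 971126353.000; Mesa: 802263482.000; Hollow: 1330136389.000; Draw: 2322388836.000; Knoll: 598391181.000.
Minimum at Knoll.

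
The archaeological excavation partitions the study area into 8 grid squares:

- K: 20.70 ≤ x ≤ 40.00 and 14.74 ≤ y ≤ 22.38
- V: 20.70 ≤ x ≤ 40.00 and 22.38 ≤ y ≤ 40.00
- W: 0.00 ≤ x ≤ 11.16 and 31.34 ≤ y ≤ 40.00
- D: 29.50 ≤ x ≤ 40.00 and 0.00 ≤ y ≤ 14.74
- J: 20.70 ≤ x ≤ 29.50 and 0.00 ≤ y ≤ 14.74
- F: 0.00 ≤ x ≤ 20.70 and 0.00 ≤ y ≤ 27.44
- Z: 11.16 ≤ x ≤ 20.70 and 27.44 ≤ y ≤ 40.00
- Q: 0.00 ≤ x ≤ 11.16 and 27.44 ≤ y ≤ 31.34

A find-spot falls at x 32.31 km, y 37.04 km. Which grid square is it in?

The point has x = 32.31 and y = 37.04.
Only V satisfies 20.70 ≤ x ≤ 40.00 and 22.38 ≤ y ≤ 40.00.

V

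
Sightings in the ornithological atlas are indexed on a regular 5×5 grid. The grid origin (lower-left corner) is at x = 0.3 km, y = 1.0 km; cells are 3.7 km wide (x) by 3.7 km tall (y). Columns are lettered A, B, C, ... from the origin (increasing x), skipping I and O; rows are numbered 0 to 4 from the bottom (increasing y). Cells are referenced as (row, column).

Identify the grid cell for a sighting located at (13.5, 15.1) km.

Column index: ⌊(13.5 − 0.3) / 3.7⌋ = ⌊3.568⌋ = 3 → column D
Row offset from origin: ⌊(15.1 − 1.0) / 3.7⌋ = ⌊3.811⌋ = 3 → row 3

(3, D)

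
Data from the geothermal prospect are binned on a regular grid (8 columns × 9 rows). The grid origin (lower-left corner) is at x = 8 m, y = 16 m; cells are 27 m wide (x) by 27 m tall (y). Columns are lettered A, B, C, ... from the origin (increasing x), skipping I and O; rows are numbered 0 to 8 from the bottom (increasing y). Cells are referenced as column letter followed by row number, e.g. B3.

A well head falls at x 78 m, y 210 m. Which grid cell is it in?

C7

Column index: ⌊(78 − 8) / 27⌋ = ⌊2.593⌋ = 2 → column C
Row offset from origin: ⌊(210 − 16) / 27⌋ = ⌊7.185⌋ = 7 → row 7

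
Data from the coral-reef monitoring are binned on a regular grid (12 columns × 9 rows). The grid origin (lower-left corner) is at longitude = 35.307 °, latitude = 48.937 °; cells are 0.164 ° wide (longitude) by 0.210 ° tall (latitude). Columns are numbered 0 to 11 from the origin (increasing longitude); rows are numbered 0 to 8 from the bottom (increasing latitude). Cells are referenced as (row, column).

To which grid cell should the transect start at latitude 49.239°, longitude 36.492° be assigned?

(1, 7)

Column index: ⌊(36.492 − 35.307) / 0.164⌋ = ⌊7.226⌋ = 7
Row offset from origin: ⌊(49.239 − 48.937) / 0.210⌋ = ⌊1.438⌋ = 1 → row 1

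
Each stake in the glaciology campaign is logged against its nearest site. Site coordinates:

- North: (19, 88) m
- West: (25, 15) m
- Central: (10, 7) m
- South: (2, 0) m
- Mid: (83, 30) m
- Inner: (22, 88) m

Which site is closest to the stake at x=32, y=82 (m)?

Squared distances to each site:
North: 205.000; West: 4538.000; Central: 6109.000; South: 7624.000; Mid: 5305.000; Inner: 136.000.
Minimum at Inner.

Inner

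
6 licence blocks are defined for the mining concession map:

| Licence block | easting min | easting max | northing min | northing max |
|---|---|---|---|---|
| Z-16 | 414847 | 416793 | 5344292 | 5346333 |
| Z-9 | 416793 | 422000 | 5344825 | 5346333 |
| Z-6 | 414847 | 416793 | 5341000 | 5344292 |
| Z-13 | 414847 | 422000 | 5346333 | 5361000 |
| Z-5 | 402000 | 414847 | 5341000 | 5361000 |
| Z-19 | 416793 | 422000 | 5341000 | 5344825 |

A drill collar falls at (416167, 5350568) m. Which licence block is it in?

Z-13

The point has easting = 416167 and northing = 5350568.
Only Z-13 satisfies 414847 ≤ easting ≤ 422000 and 5346333 ≤ northing ≤ 5361000.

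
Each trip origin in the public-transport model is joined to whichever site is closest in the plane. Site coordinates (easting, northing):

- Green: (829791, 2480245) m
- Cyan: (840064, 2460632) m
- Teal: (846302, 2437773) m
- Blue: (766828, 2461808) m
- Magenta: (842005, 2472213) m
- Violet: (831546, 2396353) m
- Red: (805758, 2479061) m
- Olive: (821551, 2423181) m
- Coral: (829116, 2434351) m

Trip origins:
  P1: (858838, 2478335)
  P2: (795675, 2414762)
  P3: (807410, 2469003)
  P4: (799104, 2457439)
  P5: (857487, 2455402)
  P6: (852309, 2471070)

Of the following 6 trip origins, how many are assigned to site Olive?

1

P1 → Magenta
P2 → Olive
P3 → Red
P4 → Red
P5 → Cyan
P6 → Magenta
1 of the 6 goes to Olive.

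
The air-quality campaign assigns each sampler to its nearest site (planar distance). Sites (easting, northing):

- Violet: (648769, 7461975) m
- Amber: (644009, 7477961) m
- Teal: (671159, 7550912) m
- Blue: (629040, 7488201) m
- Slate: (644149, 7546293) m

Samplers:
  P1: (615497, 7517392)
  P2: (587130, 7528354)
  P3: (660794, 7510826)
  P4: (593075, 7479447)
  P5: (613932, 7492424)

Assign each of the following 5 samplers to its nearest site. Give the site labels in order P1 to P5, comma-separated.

Blue, Blue, Amber, Blue, Blue

P1 → Blue (d²=1035527330.00)
P2 → Blue (d²=3368711509.00)
P3 → Amber (d²=1361844450.00)
P4 → Blue (d²=1370113741.00)
P5 → Blue (d²=246085393.00)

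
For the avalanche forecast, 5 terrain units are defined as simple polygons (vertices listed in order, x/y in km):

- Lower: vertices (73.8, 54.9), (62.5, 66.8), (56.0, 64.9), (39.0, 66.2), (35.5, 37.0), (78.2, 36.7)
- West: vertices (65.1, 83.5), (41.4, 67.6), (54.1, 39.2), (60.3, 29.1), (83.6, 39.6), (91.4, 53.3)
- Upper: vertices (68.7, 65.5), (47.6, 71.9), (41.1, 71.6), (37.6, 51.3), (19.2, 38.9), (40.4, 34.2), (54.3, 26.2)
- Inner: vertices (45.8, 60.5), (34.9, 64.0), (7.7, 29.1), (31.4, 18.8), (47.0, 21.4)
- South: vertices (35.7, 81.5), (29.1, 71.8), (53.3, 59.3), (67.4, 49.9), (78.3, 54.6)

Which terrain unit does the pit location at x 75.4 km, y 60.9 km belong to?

West

Cast a ray rightward from (75.4, 60.9). For each polygon, the edges (by vertex number in listed order) whose endpoints lie on opposite sides of y = 60.9, where each meets that height, and whether that is right or left of the point:
Lower: 1–2 at x≈68.10 (left), 4–5 at x≈38.36 (left) → 0 crossings.
West: 2–3 at x≈44.40 (left), 6–1 at x≈84.78 (right) → 1 crossing.
Upper: 3–4 at x≈39.26 (left), 7–1 at x≈67.01 (left) → 0 crossings.
Inner: 1–2 at x≈44.55 (left), 2–3 at x≈32.48 (left) → 0 crossings.
South: 2–3 at x≈50.20 (left), 5–1 at x≈68.32 (left) → 0 crossings.
Only West has an odd count, so the point is inside West.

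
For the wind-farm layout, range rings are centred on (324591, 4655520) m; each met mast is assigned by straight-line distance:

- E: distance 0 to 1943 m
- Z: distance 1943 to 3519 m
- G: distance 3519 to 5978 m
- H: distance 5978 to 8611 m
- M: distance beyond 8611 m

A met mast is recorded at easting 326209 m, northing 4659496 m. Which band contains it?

Distance = √((326209−324591)² + (4659496−4655520)²) = √(2617924.000 + 15808576.000) = 4292.610 m.
3519 ≤ 4292.610 < 5978 → G.

G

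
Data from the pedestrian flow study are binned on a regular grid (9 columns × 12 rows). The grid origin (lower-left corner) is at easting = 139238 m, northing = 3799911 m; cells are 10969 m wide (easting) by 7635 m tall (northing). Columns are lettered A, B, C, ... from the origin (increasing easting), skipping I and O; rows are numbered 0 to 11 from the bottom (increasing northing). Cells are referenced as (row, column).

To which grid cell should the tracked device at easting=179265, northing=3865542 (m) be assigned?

Column index: ⌊(179265 − 139238) / 10969⌋ = ⌊3.649⌋ = 3 → column D
Row offset from origin: ⌊(3865542 − 3799911) / 7635⌋ = ⌊8.596⌋ = 8 → row 8

(8, D)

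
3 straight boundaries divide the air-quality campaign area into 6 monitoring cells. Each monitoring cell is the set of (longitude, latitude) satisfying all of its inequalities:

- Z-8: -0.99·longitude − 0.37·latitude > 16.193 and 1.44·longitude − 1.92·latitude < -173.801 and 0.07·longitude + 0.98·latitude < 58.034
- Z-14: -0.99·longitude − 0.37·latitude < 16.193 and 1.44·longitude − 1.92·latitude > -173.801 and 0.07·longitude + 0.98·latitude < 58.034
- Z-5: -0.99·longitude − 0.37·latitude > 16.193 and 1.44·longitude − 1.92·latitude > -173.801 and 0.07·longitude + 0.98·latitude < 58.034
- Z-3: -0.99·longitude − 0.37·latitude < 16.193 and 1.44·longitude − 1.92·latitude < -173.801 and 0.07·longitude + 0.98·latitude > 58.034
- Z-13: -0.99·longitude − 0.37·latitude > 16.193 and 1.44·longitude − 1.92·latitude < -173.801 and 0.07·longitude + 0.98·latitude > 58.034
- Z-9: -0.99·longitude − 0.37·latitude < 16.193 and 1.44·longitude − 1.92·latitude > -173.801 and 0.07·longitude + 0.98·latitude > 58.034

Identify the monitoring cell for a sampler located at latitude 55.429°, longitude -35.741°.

-0.99·-35.741 − 0.37·55.429 = 14.875, which is < 16.193
1.44·-35.741 − 1.92·55.429 = -157.891, which is > -173.801
0.07·-35.741 + 0.98·55.429 = 51.819, which is < 58.034
This sign pattern matches Z-14.

Z-14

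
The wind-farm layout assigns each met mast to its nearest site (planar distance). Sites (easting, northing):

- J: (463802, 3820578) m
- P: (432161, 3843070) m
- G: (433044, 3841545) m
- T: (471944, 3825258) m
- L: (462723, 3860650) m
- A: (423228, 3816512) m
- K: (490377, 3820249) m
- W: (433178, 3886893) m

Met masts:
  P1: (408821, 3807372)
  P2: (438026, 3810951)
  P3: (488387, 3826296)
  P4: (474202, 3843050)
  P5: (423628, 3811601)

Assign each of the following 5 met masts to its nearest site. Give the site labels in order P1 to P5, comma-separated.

A, A, K, T, A

P1 → A (d²=291101249.00)
P2 → A (d²=249905525.00)
P3 → K (d²=40526309.00)
P4 → T (d²=321653828.00)
P5 → A (d²=24277921.00)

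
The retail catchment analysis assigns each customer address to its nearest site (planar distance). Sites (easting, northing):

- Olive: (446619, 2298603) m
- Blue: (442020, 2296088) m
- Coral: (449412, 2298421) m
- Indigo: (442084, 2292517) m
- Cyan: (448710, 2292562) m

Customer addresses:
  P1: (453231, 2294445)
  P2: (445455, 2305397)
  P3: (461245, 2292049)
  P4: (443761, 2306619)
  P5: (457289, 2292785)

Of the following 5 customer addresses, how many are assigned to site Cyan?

3

P1 → Cyan
P2 → Olive
P3 → Cyan
P4 → Olive
P5 → Cyan
3 of the 5 go to Cyan.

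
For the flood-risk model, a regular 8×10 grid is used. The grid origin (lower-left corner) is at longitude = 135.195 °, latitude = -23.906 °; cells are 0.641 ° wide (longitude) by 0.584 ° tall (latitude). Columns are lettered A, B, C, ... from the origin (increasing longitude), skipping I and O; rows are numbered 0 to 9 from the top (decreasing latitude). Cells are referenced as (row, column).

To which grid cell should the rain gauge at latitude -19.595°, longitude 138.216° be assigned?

(2, E)

Column index: ⌊(138.216 − 135.195) / 0.641⌋ = ⌊4.713⌋ = 4 → column E
Row offset from origin: ⌊(-19.595 − -23.906) / 0.584⌋ = ⌊7.382⌋ = 7 → row 2 (counted from top)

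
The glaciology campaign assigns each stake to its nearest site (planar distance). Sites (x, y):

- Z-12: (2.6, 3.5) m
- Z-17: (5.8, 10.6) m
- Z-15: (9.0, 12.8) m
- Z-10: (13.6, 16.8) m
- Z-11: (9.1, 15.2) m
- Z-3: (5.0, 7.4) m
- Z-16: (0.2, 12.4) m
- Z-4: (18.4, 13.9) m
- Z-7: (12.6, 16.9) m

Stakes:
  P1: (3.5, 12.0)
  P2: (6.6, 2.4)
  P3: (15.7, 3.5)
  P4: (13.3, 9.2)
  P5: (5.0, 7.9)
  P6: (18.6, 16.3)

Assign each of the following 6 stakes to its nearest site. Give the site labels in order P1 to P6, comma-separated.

P1 → Z-17 (d²=7.25)
P2 → Z-12 (d²=17.21)
P3 → Z-4 (d²=115.45)
P4 → Z-15 (d²=31.45)
P5 → Z-3 (d²=0.25)
P6 → Z-4 (d²=5.80)

Z-17, Z-12, Z-4, Z-15, Z-3, Z-4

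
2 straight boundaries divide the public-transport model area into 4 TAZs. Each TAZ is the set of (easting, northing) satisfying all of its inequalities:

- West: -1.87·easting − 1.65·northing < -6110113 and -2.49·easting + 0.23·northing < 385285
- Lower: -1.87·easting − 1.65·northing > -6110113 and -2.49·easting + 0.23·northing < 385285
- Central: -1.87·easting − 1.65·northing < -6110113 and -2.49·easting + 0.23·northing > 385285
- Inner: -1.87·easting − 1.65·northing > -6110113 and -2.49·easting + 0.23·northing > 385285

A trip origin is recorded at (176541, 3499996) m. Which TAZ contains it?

Lower

-1.87·176541 − 1.65·3499996 = -6105125.070, which is > -6110113
-2.49·176541 + 0.23·3499996 = 365411.990, which is < 385285
This sign pattern matches Lower.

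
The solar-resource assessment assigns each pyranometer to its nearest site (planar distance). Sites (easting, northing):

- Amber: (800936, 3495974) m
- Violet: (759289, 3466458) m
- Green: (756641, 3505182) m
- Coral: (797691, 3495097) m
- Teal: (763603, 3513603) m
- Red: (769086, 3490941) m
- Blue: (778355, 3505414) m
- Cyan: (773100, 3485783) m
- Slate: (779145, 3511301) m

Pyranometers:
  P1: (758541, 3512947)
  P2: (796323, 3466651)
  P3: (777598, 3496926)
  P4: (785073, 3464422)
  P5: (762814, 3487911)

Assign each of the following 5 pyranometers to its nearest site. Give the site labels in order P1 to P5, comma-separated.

P1 → Teal (d²=26054180.00)
P2 → Coral (d²=811046340.00)
P3 → Blue (d²=72619193.00)
P4 → Cyan (d²=599645050.00)
P5 → Red (d²=48518884.00)

Teal, Coral, Blue, Cyan, Red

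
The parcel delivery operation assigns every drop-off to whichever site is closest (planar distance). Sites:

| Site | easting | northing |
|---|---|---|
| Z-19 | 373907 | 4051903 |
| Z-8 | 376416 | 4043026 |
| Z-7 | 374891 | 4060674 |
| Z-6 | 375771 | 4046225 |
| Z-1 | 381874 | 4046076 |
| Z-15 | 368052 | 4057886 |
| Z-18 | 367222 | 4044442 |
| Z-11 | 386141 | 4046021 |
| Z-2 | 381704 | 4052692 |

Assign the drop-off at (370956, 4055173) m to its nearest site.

Squared distances to each site:
Z-19: 19401301.000; Z-8: 177361209.000; Z-7: 45745226.000; Z-6: 103250929.000; Z-1: 201958133.000; Z-15: 15793585.000; Z-18: 129097117.000; Z-11: 314343329.000; Z-2: 121674865.000.
Minimum at Z-15.

Z-15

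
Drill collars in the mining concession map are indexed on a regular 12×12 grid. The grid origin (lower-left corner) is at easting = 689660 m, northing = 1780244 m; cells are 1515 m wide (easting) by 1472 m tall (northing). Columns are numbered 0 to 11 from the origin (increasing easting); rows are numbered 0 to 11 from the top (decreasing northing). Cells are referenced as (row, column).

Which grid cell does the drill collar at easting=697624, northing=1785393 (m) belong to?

(8, 5)

Column index: ⌊(697624 − 689660) / 1515⌋ = ⌊5.257⌋ = 5
Row offset from origin: ⌊(1785393 − 1780244) / 1472⌋ = ⌊3.498⌋ = 3 → row 8 (counted from top)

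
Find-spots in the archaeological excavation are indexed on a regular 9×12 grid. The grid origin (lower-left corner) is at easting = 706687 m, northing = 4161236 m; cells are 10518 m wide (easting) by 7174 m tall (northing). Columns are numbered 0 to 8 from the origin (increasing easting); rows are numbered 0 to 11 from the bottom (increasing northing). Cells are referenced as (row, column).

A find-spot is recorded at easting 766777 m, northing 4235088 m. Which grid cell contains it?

(10, 5)

Column index: ⌊(766777 − 706687) / 10518⌋ = ⌊5.713⌋ = 5
Row offset from origin: ⌊(4235088 − 4161236) / 7174⌋ = ⌊10.294⌋ = 10 → row 10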